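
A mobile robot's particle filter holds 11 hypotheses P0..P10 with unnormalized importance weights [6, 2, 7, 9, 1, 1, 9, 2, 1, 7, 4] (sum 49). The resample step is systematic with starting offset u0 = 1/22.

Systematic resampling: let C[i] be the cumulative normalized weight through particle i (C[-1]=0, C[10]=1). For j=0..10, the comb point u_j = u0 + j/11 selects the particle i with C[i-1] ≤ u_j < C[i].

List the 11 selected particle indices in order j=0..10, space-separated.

0 1 2 3 3 4 6 6 8 9 10

C = [6/49, 8/49, 15/49, 24/49, 25/49, 26/49, 5/7, 37/49, 38/49, 45/49, 1]
j=0: u_0=1/22 ∈ [0, 6/49) → index 0
j=1: u_1=3/22 ∈ [6/49, 8/49) → index 1
j=2: u_2=5/22 ∈ [8/49, 15/49) → index 2
j=3: u_3=7/22 ∈ [15/49, 24/49) → index 3
j=4: u_4=9/22 ∈ [15/49, 24/49) → index 3
j=5: u_5=1/2 ∈ [24/49, 25/49) → index 4
j=6: u_6=13/22 ∈ [26/49, 5/7) → index 6
j=7: u_7=15/22 ∈ [26/49, 5/7) → index 6
j=8: u_8=17/22 ∈ [37/49, 38/49) → index 8
j=9: u_9=19/22 ∈ [38/49, 45/49) → index 9
j=10: u_10=21/22 ∈ [45/49, 1) → index 10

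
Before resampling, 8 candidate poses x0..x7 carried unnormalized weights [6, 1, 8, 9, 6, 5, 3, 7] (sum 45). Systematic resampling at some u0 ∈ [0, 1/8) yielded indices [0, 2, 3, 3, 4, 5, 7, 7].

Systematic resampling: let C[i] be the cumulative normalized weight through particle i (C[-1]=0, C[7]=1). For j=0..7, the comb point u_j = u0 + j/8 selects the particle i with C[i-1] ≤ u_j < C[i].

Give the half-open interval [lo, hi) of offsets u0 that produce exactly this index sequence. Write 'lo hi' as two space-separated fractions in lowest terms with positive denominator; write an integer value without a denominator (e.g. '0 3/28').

17/180 1/8

C = [2/15, 7/45, 1/3, 8/15, 2/3, 7/9, 38/45, 1]
j=0 picked index 0: u0 ∈ [0, 2/15)
j=1 picked index 2: u0 ∈ [11/360, 5/24)
j=2 picked index 3: u0 ∈ [1/12, 17/60)
j=3 picked index 3: u0 ∈ [-1/24, 19/120)
j=4 picked index 4: u0 ∈ [1/30, 1/6)
j=5 picked index 5: u0 ∈ [1/24, 11/72)
j=6 picked index 7: u0 ∈ [17/180, 1/4)
j=7 picked index 7: u0 ∈ [-11/360, 1/8)
intersection: [17/180, 1/8)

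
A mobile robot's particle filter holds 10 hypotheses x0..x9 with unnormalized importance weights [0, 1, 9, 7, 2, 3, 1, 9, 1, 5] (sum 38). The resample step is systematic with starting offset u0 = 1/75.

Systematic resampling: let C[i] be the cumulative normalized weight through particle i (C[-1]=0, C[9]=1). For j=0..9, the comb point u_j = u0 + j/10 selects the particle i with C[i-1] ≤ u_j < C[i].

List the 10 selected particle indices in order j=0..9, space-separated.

1 2 2 3 3 5 7 7 7 9

C = [0, 1/38, 5/19, 17/38, 1/2, 11/19, 23/38, 16/19, 33/38, 1]
j=0: u_0=1/75 ∈ [0, 1/38) → index 1
j=1: u_1=17/150 ∈ [1/38, 5/19) → index 2
j=2: u_2=16/75 ∈ [1/38, 5/19) → index 2
j=3: u_3=47/150 ∈ [5/19, 17/38) → index 3
j=4: u_4=31/75 ∈ [5/19, 17/38) → index 3
j=5: u_5=77/150 ∈ [1/2, 11/19) → index 5
j=6: u_6=46/75 ∈ [23/38, 16/19) → index 7
j=7: u_7=107/150 ∈ [23/38, 16/19) → index 7
j=8: u_8=61/75 ∈ [23/38, 16/19) → index 7
j=9: u_9=137/150 ∈ [33/38, 1) → index 9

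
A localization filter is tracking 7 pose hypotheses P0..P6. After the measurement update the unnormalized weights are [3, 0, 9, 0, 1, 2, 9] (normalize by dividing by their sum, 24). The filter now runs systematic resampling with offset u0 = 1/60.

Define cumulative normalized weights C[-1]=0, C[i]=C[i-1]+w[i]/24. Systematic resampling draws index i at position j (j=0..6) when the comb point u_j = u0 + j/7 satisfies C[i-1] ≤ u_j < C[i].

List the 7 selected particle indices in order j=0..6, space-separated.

C = [1/8, 1/8, 1/2, 1/2, 13/24, 5/8, 1]
j=0: u_0=1/60 ∈ [0, 1/8) → index 0
j=1: u_1=67/420 ∈ [1/8, 1/2) → index 2
j=2: u_2=127/420 ∈ [1/8, 1/2) → index 2
j=3: u_3=187/420 ∈ [1/8, 1/2) → index 2
j=4: u_4=247/420 ∈ [13/24, 5/8) → index 5
j=5: u_5=307/420 ∈ [5/8, 1) → index 6
j=6: u_6=367/420 ∈ [5/8, 1) → index 6

0 2 2 2 5 6 6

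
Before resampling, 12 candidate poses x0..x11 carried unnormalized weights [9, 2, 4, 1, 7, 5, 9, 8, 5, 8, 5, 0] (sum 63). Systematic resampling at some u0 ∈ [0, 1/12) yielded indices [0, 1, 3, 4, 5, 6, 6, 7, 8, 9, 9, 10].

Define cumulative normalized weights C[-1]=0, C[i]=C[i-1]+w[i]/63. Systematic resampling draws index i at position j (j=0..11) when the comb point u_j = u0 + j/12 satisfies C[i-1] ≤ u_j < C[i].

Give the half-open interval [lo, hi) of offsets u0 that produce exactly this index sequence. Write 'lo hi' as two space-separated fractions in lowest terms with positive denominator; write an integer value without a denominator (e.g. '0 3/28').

C = [1/7, 11/63, 5/21, 16/63, 23/63, 4/9, 37/63, 5/7, 50/63, 58/63, 1, 1]
j=0 picked index 0: u0 ∈ [0, 1/7)
j=1 picked index 1: u0 ∈ [5/84, 23/252)
j=2 picked index 3: u0 ∈ [1/14, 11/126)
j=3 picked index 4: u0 ∈ [1/252, 29/252)
j=4 picked index 5: u0 ∈ [2/63, 1/9)
j=5 picked index 6: u0 ∈ [1/36, 43/252)
j=6 picked index 6: u0 ∈ [-1/18, 11/126)
j=7 picked index 7: u0 ∈ [1/252, 11/84)
j=8 picked index 8: u0 ∈ [1/21, 8/63)
j=9 picked index 9: u0 ∈ [11/252, 43/252)
j=10 picked index 9: u0 ∈ [-5/126, 11/126)
j=11 picked index 10: u0 ∈ [1/252, 1/12)
intersection: [1/14, 1/12)

1/14 1/12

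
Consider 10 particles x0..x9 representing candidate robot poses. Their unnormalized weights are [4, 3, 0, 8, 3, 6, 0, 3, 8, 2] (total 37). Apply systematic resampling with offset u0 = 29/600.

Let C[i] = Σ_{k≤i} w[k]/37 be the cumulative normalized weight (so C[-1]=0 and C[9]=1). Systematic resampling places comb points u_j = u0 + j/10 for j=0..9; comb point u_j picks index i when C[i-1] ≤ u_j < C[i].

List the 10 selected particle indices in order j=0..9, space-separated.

0 1 3 3 4 5 5 8 8 9

C = [4/37, 7/37, 7/37, 15/37, 18/37, 24/37, 24/37, 27/37, 35/37, 1]
j=0: u_0=29/600 ∈ [0, 4/37) → index 0
j=1: u_1=89/600 ∈ [4/37, 7/37) → index 1
j=2: u_2=149/600 ∈ [7/37, 15/37) → index 3
j=3: u_3=209/600 ∈ [7/37, 15/37) → index 3
j=4: u_4=269/600 ∈ [15/37, 18/37) → index 4
j=5: u_5=329/600 ∈ [18/37, 24/37) → index 5
j=6: u_6=389/600 ∈ [18/37, 24/37) → index 5
j=7: u_7=449/600 ∈ [27/37, 35/37) → index 8
j=8: u_8=509/600 ∈ [27/37, 35/37) → index 8
j=9: u_9=569/600 ∈ [35/37, 1) → index 9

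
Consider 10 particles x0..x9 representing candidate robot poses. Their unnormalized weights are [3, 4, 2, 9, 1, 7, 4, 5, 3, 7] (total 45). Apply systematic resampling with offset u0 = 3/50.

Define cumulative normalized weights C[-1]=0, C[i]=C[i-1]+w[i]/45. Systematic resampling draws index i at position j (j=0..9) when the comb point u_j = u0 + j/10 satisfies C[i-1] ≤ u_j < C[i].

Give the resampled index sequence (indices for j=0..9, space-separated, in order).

0 2 3 3 5 5 6 7 9 9

C = [1/15, 7/45, 1/5, 2/5, 19/45, 26/45, 2/3, 7/9, 38/45, 1]
j=0: u_0=3/50 ∈ [0, 1/15) → index 0
j=1: u_1=4/25 ∈ [7/45, 1/5) → index 2
j=2: u_2=13/50 ∈ [1/5, 2/5) → index 3
j=3: u_3=9/25 ∈ [1/5, 2/5) → index 3
j=4: u_4=23/50 ∈ [19/45, 26/45) → index 5
j=5: u_5=14/25 ∈ [19/45, 26/45) → index 5
j=6: u_6=33/50 ∈ [26/45, 2/3) → index 6
j=7: u_7=19/25 ∈ [2/3, 7/9) → index 7
j=8: u_8=43/50 ∈ [38/45, 1) → index 9
j=9: u_9=24/25 ∈ [38/45, 1) → index 9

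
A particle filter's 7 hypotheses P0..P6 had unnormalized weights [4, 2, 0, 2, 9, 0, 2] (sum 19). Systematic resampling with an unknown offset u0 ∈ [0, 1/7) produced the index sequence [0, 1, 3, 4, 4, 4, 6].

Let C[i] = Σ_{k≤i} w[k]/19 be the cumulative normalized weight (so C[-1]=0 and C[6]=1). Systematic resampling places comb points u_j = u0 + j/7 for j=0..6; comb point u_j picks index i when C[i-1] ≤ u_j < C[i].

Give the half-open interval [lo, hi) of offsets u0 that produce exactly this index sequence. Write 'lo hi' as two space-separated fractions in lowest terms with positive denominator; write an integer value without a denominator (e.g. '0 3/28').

C = [4/19, 6/19, 6/19, 8/19, 17/19, 17/19, 1]
j=0 picked index 0: u0 ∈ [0, 4/19)
j=1 picked index 1: u0 ∈ [9/133, 23/133)
j=2 picked index 3: u0 ∈ [4/133, 18/133)
j=3 picked index 4: u0 ∈ [-1/133, 62/133)
j=4 picked index 4: u0 ∈ [-20/133, 43/133)
j=5 picked index 4: u0 ∈ [-39/133, 24/133)
j=6 picked index 6: u0 ∈ [5/133, 1/7)
intersection: [9/133, 18/133)

9/133 18/133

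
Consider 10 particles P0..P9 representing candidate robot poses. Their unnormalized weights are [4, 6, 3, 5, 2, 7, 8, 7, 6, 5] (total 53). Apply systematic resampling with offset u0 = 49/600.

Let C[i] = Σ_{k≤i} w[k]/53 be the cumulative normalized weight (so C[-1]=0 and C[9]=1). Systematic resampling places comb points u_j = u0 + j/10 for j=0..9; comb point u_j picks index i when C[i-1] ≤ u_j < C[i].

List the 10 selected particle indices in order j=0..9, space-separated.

C = [4/53, 10/53, 13/53, 18/53, 20/53, 27/53, 35/53, 42/53, 48/53, 1]
j=0: u_0=49/600 ∈ [4/53, 10/53) → index 1
j=1: u_1=109/600 ∈ [4/53, 10/53) → index 1
j=2: u_2=169/600 ∈ [13/53, 18/53) → index 3
j=3: u_3=229/600 ∈ [20/53, 27/53) → index 5
j=4: u_4=289/600 ∈ [20/53, 27/53) → index 5
j=5: u_5=349/600 ∈ [27/53, 35/53) → index 6
j=6: u_6=409/600 ∈ [35/53, 42/53) → index 7
j=7: u_7=469/600 ∈ [35/53, 42/53) → index 7
j=8: u_8=529/600 ∈ [42/53, 48/53) → index 8
j=9: u_9=589/600 ∈ [48/53, 1) → index 9

1 1 3 5 5 6 7 7 8 9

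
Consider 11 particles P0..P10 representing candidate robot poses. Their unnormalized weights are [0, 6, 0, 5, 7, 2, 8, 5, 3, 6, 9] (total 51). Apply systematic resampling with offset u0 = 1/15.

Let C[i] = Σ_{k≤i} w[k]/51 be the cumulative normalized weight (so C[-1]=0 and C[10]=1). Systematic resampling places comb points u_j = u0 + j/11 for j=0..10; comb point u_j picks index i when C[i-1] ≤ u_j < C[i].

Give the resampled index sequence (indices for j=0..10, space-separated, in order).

1 3 4 4 6 6 7 8 9 10 10

C = [0, 2/17, 2/17, 11/51, 6/17, 20/51, 28/51, 11/17, 12/17, 14/17, 1]
j=0: u_0=1/15 ∈ [0, 2/17) → index 1
j=1: u_1=26/165 ∈ [2/17, 11/51) → index 3
j=2: u_2=41/165 ∈ [11/51, 6/17) → index 4
j=3: u_3=56/165 ∈ [11/51, 6/17) → index 4
j=4: u_4=71/165 ∈ [20/51, 28/51) → index 6
j=5: u_5=86/165 ∈ [20/51, 28/51) → index 6
j=6: u_6=101/165 ∈ [28/51, 11/17) → index 7
j=7: u_7=116/165 ∈ [11/17, 12/17) → index 8
j=8: u_8=131/165 ∈ [12/17, 14/17) → index 9
j=9: u_9=146/165 ∈ [14/17, 1) → index 10
j=10: u_10=161/165 ∈ [14/17, 1) → index 10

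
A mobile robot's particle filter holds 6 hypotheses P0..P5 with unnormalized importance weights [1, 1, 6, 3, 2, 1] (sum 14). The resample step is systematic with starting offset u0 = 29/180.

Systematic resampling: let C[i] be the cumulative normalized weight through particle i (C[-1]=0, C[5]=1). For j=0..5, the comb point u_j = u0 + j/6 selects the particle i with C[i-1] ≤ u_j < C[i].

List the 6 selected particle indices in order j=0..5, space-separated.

C = [1/14, 1/7, 4/7, 11/14, 13/14, 1]
j=0: u_0=29/180 ∈ [1/7, 4/7) → index 2
j=1: u_1=59/180 ∈ [1/7, 4/7) → index 2
j=2: u_2=89/180 ∈ [1/7, 4/7) → index 2
j=3: u_3=119/180 ∈ [4/7, 11/14) → index 3
j=4: u_4=149/180 ∈ [11/14, 13/14) → index 4
j=5: u_5=179/180 ∈ [13/14, 1) → index 5

2 2 2 3 4 5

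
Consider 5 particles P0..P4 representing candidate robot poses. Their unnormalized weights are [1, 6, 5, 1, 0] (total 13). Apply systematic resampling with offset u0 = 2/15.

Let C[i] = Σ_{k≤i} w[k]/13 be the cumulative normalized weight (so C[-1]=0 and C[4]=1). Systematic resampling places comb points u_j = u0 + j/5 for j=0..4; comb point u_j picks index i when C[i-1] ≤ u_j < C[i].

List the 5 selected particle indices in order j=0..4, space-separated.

C = [1/13, 7/13, 12/13, 1, 1]
j=0: u_0=2/15 ∈ [1/13, 7/13) → index 1
j=1: u_1=1/3 ∈ [1/13, 7/13) → index 1
j=2: u_2=8/15 ∈ [1/13, 7/13) → index 1
j=3: u_3=11/15 ∈ [7/13, 12/13) → index 2
j=4: u_4=14/15 ∈ [12/13, 1) → index 3

1 1 1 2 3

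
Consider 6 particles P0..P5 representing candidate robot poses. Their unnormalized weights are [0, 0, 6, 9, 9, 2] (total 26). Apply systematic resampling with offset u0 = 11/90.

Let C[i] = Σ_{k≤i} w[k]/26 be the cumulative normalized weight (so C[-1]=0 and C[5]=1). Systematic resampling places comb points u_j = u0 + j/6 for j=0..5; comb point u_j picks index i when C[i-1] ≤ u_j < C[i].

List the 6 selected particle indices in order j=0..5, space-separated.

2 3 3 4 4 5

C = [0, 0, 3/13, 15/26, 12/13, 1]
j=0: u_0=11/90 ∈ [0, 3/13) → index 2
j=1: u_1=13/45 ∈ [3/13, 15/26) → index 3
j=2: u_2=41/90 ∈ [3/13, 15/26) → index 3
j=3: u_3=28/45 ∈ [15/26, 12/13) → index 4
j=4: u_4=71/90 ∈ [15/26, 12/13) → index 4
j=5: u_5=43/45 ∈ [12/13, 1) → index 5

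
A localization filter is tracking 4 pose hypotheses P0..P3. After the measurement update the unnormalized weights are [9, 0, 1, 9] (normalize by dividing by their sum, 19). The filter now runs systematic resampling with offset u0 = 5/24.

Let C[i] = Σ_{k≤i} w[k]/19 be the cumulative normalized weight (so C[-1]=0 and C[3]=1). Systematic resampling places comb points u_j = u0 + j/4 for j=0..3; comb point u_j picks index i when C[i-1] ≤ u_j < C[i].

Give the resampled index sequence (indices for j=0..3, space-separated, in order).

C = [9/19, 9/19, 10/19, 1]
j=0: u_0=5/24 ∈ [0, 9/19) → index 0
j=1: u_1=11/24 ∈ [0, 9/19) → index 0
j=2: u_2=17/24 ∈ [10/19, 1) → index 3
j=3: u_3=23/24 ∈ [10/19, 1) → index 3

0 0 3 3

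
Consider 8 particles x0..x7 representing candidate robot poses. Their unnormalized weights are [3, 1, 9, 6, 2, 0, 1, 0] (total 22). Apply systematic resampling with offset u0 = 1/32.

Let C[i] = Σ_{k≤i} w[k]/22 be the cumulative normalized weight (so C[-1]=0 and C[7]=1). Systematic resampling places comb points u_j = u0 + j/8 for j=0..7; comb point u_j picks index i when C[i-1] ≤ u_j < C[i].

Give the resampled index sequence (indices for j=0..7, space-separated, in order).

C = [3/22, 2/11, 13/22, 19/22, 21/22, 21/22, 1, 1]
j=0: u_0=1/32 ∈ [0, 3/22) → index 0
j=1: u_1=5/32 ∈ [3/22, 2/11) → index 1
j=2: u_2=9/32 ∈ [2/11, 13/22) → index 2
j=3: u_3=13/32 ∈ [2/11, 13/22) → index 2
j=4: u_4=17/32 ∈ [2/11, 13/22) → index 2
j=5: u_5=21/32 ∈ [13/22, 19/22) → index 3
j=6: u_6=25/32 ∈ [13/22, 19/22) → index 3
j=7: u_7=29/32 ∈ [19/22, 21/22) → index 4

0 1 2 2 2 3 3 4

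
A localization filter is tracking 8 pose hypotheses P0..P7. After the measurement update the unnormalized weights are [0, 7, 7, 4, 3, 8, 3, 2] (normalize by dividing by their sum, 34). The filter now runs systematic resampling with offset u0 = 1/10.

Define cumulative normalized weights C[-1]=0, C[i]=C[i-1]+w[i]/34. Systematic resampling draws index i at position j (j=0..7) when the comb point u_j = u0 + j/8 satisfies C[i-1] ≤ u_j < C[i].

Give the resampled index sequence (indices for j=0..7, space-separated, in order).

C = [0, 7/34, 7/17, 9/17, 21/34, 29/34, 16/17, 1]
j=0: u_0=1/10 ∈ [0, 7/34) → index 1
j=1: u_1=9/40 ∈ [7/34, 7/17) → index 2
j=2: u_2=7/20 ∈ [7/34, 7/17) → index 2
j=3: u_3=19/40 ∈ [7/17, 9/17) → index 3
j=4: u_4=3/5 ∈ [9/17, 21/34) → index 4
j=5: u_5=29/40 ∈ [21/34, 29/34) → index 5
j=6: u_6=17/20 ∈ [21/34, 29/34) → index 5
j=7: u_7=39/40 ∈ [16/17, 1) → index 7

1 2 2 3 4 5 5 7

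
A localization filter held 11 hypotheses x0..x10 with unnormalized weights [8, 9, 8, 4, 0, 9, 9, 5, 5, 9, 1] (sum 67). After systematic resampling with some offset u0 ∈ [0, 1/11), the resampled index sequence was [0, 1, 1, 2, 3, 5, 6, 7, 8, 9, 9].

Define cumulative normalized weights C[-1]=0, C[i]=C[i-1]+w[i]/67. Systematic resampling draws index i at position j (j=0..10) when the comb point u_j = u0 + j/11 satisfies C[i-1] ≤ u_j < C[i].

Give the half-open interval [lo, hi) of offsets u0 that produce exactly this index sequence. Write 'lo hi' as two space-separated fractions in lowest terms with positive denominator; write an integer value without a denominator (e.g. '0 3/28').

C = [8/67, 17/67, 25/67, 29/67, 29/67, 38/67, 47/67, 52/67, 57/67, 66/67, 1]
j=0 picked index 0: u0 ∈ [0, 8/67)
j=1 picked index 1: u0 ∈ [21/737, 120/737)
j=2 picked index 1: u0 ∈ [-46/737, 53/737)
j=3 picked index 2: u0 ∈ [-14/737, 74/737)
j=4 picked index 3: u0 ∈ [7/737, 51/737)
j=5 picked index 5: u0 ∈ [-16/737, 83/737)
j=6 picked index 6: u0 ∈ [16/737, 115/737)
j=7 picked index 7: u0 ∈ [48/737, 103/737)
j=8 picked index 8: u0 ∈ [36/737, 91/737)
j=9 picked index 9: u0 ∈ [24/737, 123/737)
j=10 picked index 9: u0 ∈ [-43/737, 56/737)
intersection: [48/737, 51/737)

48/737 51/737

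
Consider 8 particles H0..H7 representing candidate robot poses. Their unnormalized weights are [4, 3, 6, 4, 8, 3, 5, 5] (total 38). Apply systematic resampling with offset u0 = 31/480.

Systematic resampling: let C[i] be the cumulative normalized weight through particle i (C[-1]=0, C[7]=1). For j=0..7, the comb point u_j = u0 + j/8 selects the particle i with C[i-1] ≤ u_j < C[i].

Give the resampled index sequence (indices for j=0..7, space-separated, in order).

C = [2/19, 7/38, 13/38, 17/38, 25/38, 14/19, 33/38, 1]
j=0: u_0=31/480 ∈ [0, 2/19) → index 0
j=1: u_1=91/480 ∈ [7/38, 13/38) → index 2
j=2: u_2=151/480 ∈ [7/38, 13/38) → index 2
j=3: u_3=211/480 ∈ [13/38, 17/38) → index 3
j=4: u_4=271/480 ∈ [17/38, 25/38) → index 4
j=5: u_5=331/480 ∈ [25/38, 14/19) → index 5
j=6: u_6=391/480 ∈ [14/19, 33/38) → index 6
j=7: u_7=451/480 ∈ [33/38, 1) → index 7

0 2 2 3 4 5 6 7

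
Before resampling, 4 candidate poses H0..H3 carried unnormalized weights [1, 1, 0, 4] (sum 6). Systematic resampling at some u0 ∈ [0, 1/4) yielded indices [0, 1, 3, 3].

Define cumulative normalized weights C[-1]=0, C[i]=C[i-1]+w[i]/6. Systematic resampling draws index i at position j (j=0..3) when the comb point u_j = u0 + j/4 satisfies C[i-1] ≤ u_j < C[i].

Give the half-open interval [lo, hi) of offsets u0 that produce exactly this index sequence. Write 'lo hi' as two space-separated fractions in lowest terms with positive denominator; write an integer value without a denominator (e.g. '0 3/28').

C = [1/6, 1/3, 1/3, 1]
j=0 picked index 0: u0 ∈ [0, 1/6)
j=1 picked index 1: u0 ∈ [-1/12, 1/12)
j=2 picked index 3: u0 ∈ [-1/6, 1/2)
j=3 picked index 3: u0 ∈ [-5/12, 1/4)
intersection: [0, 1/12)

0 1/12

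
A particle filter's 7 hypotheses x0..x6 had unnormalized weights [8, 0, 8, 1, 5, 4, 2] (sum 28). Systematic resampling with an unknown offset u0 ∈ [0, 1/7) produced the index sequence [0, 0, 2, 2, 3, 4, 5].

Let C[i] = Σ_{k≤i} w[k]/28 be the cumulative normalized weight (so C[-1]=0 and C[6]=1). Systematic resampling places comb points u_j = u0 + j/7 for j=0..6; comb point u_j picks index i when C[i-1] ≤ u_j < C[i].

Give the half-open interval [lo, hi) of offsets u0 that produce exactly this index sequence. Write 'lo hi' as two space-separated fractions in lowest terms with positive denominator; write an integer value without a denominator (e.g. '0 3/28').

0 1/28

C = [2/7, 2/7, 4/7, 17/28, 11/14, 13/14, 1]
j=0 picked index 0: u0 ∈ [0, 2/7)
j=1 picked index 0: u0 ∈ [-1/7, 1/7)
j=2 picked index 2: u0 ∈ [0, 2/7)
j=3 picked index 2: u0 ∈ [-1/7, 1/7)
j=4 picked index 3: u0 ∈ [0, 1/28)
j=5 picked index 4: u0 ∈ [-3/28, 1/14)
j=6 picked index 5: u0 ∈ [-1/14, 1/14)
intersection: [0, 1/28)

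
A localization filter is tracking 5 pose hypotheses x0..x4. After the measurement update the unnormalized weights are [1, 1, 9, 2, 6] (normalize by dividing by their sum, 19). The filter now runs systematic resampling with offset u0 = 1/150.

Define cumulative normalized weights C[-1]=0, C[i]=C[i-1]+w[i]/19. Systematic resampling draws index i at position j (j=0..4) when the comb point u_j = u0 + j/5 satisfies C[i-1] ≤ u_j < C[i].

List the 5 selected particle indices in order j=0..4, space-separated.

0 2 2 3 4

C = [1/19, 2/19, 11/19, 13/19, 1]
j=0: u_0=1/150 ∈ [0, 1/19) → index 0
j=1: u_1=31/150 ∈ [2/19, 11/19) → index 2
j=2: u_2=61/150 ∈ [2/19, 11/19) → index 2
j=3: u_3=91/150 ∈ [11/19, 13/19) → index 3
j=4: u_4=121/150 ∈ [13/19, 1) → index 4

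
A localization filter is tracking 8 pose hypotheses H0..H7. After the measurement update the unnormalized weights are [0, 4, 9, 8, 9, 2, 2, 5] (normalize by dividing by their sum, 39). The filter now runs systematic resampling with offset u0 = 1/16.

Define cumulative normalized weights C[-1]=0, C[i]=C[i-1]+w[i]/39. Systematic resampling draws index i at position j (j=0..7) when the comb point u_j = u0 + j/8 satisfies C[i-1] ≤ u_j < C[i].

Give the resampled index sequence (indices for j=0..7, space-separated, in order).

C = [0, 4/39, 1/3, 7/13, 10/13, 32/39, 34/39, 1]
j=0: u_0=1/16 ∈ [0, 4/39) → index 1
j=1: u_1=3/16 ∈ [4/39, 1/3) → index 2
j=2: u_2=5/16 ∈ [4/39, 1/3) → index 2
j=3: u_3=7/16 ∈ [1/3, 7/13) → index 3
j=4: u_4=9/16 ∈ [7/13, 10/13) → index 4
j=5: u_5=11/16 ∈ [7/13, 10/13) → index 4
j=6: u_6=13/16 ∈ [10/13, 32/39) → index 5
j=7: u_7=15/16 ∈ [34/39, 1) → index 7

1 2 2 3 4 4 5 7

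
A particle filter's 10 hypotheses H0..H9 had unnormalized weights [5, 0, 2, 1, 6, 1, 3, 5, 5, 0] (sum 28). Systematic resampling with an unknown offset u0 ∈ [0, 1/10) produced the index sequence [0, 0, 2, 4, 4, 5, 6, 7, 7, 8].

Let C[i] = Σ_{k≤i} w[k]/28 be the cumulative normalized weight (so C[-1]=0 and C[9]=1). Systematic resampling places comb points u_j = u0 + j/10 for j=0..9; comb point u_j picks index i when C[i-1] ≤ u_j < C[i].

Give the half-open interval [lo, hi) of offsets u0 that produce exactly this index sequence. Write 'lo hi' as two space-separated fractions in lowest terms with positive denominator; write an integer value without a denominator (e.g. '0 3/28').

0 3/140

C = [5/28, 5/28, 1/4, 2/7, 1/2, 15/28, 9/14, 23/28, 1, 1]
j=0 picked index 0: u0 ∈ [0, 5/28)
j=1 picked index 0: u0 ∈ [-1/10, 11/140)
j=2 picked index 2: u0 ∈ [-3/140, 1/20)
j=3 picked index 4: u0 ∈ [-1/70, 1/5)
j=4 picked index 4: u0 ∈ [-4/35, 1/10)
j=5 picked index 5: u0 ∈ [0, 1/28)
j=6 picked index 6: u0 ∈ [-9/140, 3/70)
j=7 picked index 7: u0 ∈ [-2/35, 17/140)
j=8 picked index 7: u0 ∈ [-11/70, 3/140)
j=9 picked index 8: u0 ∈ [-11/140, 1/10)
intersection: [0, 3/140)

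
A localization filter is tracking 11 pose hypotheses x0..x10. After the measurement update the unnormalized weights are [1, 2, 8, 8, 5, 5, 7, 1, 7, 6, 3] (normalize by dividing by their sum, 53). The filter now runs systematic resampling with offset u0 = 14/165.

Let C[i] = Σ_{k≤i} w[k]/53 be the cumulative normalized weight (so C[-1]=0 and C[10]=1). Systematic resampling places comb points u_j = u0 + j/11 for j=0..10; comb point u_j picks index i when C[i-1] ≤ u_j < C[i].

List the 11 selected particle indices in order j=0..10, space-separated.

C = [1/53, 3/53, 11/53, 19/53, 24/53, 29/53, 36/53, 37/53, 44/53, 50/53, 1]
j=0: u_0=14/165 ∈ [3/53, 11/53) → index 2
j=1: u_1=29/165 ∈ [3/53, 11/53) → index 2
j=2: u_2=4/15 ∈ [11/53, 19/53) → index 3
j=3: u_3=59/165 ∈ [11/53, 19/53) → index 3
j=4: u_4=74/165 ∈ [19/53, 24/53) → index 4
j=5: u_5=89/165 ∈ [24/53, 29/53) → index 5
j=6: u_6=104/165 ∈ [29/53, 36/53) → index 6
j=7: u_7=119/165 ∈ [37/53, 44/53) → index 8
j=8: u_8=134/165 ∈ [37/53, 44/53) → index 8
j=9: u_9=149/165 ∈ [44/53, 50/53) → index 9
j=10: u_10=164/165 ∈ [50/53, 1) → index 10

2 2 3 3 4 5 6 8 8 9 10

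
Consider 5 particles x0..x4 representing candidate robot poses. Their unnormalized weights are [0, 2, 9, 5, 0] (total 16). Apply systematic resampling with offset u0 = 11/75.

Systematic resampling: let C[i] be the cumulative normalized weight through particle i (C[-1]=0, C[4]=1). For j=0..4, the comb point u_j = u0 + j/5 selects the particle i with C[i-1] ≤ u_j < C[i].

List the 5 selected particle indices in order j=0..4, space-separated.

C = [0, 1/8, 11/16, 1, 1]
j=0: u_0=11/75 ∈ [1/8, 11/16) → index 2
j=1: u_1=26/75 ∈ [1/8, 11/16) → index 2
j=2: u_2=41/75 ∈ [1/8, 11/16) → index 2
j=3: u_3=56/75 ∈ [11/16, 1) → index 3
j=4: u_4=71/75 ∈ [11/16, 1) → index 3

2 2 2 3 3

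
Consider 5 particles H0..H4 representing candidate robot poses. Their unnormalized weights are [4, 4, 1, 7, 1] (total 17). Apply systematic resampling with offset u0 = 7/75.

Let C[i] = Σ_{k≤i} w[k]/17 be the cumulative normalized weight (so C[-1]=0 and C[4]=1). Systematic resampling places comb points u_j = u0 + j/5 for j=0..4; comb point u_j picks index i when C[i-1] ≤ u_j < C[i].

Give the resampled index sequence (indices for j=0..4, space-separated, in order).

C = [4/17, 8/17, 9/17, 16/17, 1]
j=0: u_0=7/75 ∈ [0, 4/17) → index 0
j=1: u_1=22/75 ∈ [4/17, 8/17) → index 1
j=2: u_2=37/75 ∈ [8/17, 9/17) → index 2
j=3: u_3=52/75 ∈ [9/17, 16/17) → index 3
j=4: u_4=67/75 ∈ [9/17, 16/17) → index 3

0 1 2 3 3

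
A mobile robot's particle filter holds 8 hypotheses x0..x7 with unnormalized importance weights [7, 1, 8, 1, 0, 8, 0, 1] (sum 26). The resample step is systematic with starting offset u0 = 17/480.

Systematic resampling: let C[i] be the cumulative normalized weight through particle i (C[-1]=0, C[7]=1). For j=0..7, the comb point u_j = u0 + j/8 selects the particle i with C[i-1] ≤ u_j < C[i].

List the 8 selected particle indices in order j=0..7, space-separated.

C = [7/26, 4/13, 8/13, 17/26, 17/26, 25/26, 25/26, 1]
j=0: u_0=17/480 ∈ [0, 7/26) → index 0
j=1: u_1=77/480 ∈ [0, 7/26) → index 0
j=2: u_2=137/480 ∈ [7/26, 4/13) → index 1
j=3: u_3=197/480 ∈ [4/13, 8/13) → index 2
j=4: u_4=257/480 ∈ [4/13, 8/13) → index 2
j=5: u_5=317/480 ∈ [17/26, 25/26) → index 5
j=6: u_6=377/480 ∈ [17/26, 25/26) → index 5
j=7: u_7=437/480 ∈ [17/26, 25/26) → index 5

0 0 1 2 2 5 5 5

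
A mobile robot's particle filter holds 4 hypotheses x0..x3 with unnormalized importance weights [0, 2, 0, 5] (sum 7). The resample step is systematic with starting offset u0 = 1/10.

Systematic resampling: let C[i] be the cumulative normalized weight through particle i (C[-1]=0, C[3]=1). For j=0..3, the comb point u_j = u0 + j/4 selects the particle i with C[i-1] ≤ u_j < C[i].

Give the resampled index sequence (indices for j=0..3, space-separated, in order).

C = [0, 2/7, 2/7, 1]
j=0: u_0=1/10 ∈ [0, 2/7) → index 1
j=1: u_1=7/20 ∈ [2/7, 1) → index 3
j=2: u_2=3/5 ∈ [2/7, 1) → index 3
j=3: u_3=17/20 ∈ [2/7, 1) → index 3

1 3 3 3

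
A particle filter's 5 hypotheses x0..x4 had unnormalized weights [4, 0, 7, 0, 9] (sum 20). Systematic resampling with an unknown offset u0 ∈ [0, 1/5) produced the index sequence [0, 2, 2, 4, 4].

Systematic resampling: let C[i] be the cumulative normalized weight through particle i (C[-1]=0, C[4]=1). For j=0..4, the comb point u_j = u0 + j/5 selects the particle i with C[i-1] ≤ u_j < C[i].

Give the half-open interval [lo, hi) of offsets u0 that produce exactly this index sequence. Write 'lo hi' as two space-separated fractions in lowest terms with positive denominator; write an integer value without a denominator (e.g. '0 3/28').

0 3/20

C = [1/5, 1/5, 11/20, 11/20, 1]
j=0 picked index 0: u0 ∈ [0, 1/5)
j=1 picked index 2: u0 ∈ [0, 7/20)
j=2 picked index 2: u0 ∈ [-1/5, 3/20)
j=3 picked index 4: u0 ∈ [-1/20, 2/5)
j=4 picked index 4: u0 ∈ [-1/4, 1/5)
intersection: [0, 3/20)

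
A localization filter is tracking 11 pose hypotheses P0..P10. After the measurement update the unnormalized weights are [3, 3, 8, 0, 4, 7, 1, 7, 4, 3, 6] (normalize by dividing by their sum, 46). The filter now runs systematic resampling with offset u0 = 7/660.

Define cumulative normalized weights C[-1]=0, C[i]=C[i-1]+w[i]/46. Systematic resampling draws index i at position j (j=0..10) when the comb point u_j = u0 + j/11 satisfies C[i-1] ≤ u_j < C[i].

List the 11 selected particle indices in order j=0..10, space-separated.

0 1 2 2 4 5 6 7 8 9 10

C = [3/46, 3/23, 7/23, 7/23, 9/23, 25/46, 13/23, 33/46, 37/46, 20/23, 1]
j=0: u_0=7/660 ∈ [0, 3/46) → index 0
j=1: u_1=67/660 ∈ [3/46, 3/23) → index 1
j=2: u_2=127/660 ∈ [3/23, 7/23) → index 2
j=3: u_3=17/60 ∈ [3/23, 7/23) → index 2
j=4: u_4=247/660 ∈ [7/23, 9/23) → index 4
j=5: u_5=307/660 ∈ [9/23, 25/46) → index 5
j=6: u_6=367/660 ∈ [25/46, 13/23) → index 6
j=7: u_7=427/660 ∈ [13/23, 33/46) → index 7
j=8: u_8=487/660 ∈ [33/46, 37/46) → index 8
j=9: u_9=547/660 ∈ [37/46, 20/23) → index 9
j=10: u_10=607/660 ∈ [20/23, 1) → index 10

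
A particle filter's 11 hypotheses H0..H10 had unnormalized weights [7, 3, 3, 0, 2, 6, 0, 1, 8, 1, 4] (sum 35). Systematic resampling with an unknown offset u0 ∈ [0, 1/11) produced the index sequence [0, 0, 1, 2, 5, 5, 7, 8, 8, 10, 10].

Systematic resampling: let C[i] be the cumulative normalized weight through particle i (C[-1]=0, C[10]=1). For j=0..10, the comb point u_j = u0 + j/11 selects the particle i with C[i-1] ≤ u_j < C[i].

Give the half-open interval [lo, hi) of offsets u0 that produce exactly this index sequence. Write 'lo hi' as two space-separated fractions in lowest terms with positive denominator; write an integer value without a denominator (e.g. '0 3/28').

C = [1/5, 2/7, 13/35, 13/35, 3/7, 3/5, 3/5, 22/35, 6/7, 31/35, 1]
j=0 picked index 0: u0 ∈ [0, 1/5)
j=1 picked index 0: u0 ∈ [-1/11, 6/55)
j=2 picked index 1: u0 ∈ [1/55, 8/77)
j=3 picked index 2: u0 ∈ [1/77, 38/385)
j=4 picked index 5: u0 ∈ [5/77, 13/55)
j=5 picked index 5: u0 ∈ [-2/77, 8/55)
j=6 picked index 7: u0 ∈ [3/55, 32/385)
j=7 picked index 8: u0 ∈ [-3/385, 17/77)
j=8 picked index 8: u0 ∈ [-38/385, 10/77)
j=9 picked index 10: u0 ∈ [26/385, 2/11)
j=10 picked index 10: u0 ∈ [-9/385, 1/11)
intersection: [26/385, 32/385)

26/385 32/385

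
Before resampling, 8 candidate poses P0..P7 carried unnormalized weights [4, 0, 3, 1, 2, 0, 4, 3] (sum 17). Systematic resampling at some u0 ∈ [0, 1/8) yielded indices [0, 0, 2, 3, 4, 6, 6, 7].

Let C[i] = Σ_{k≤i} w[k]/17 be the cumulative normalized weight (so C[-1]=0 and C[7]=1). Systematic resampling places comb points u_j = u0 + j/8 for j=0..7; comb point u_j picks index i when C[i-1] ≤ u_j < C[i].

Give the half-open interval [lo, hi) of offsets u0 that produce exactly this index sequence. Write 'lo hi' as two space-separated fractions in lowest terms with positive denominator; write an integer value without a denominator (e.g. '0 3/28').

C = [4/17, 4/17, 7/17, 8/17, 10/17, 10/17, 14/17, 1]
j=0 picked index 0: u0 ∈ [0, 4/17)
j=1 picked index 0: u0 ∈ [-1/8, 15/136)
j=2 picked index 2: u0 ∈ [-1/68, 11/68)
j=3 picked index 3: u0 ∈ [5/136, 13/136)
j=4 picked index 4: u0 ∈ [-1/34, 3/34)
j=5 picked index 6: u0 ∈ [-5/136, 27/136)
j=6 picked index 6: u0 ∈ [-11/68, 5/68)
j=7 picked index 7: u0 ∈ [-7/136, 1/8)
intersection: [5/136, 5/68)

5/136 5/68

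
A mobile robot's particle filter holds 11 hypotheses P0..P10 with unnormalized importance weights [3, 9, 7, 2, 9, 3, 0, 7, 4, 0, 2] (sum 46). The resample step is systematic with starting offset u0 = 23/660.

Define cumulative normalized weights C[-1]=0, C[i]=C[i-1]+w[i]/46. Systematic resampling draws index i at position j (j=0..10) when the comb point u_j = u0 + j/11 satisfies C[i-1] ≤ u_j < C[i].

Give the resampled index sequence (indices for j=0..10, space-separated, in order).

C = [3/46, 6/23, 19/46, 21/46, 15/23, 33/46, 33/46, 20/23, 22/23, 22/23, 1]
j=0: u_0=23/660 ∈ [0, 3/46) → index 0
j=1: u_1=83/660 ∈ [3/46, 6/23) → index 1
j=2: u_2=13/60 ∈ [3/46, 6/23) → index 1
j=3: u_3=203/660 ∈ [6/23, 19/46) → index 2
j=4: u_4=263/660 ∈ [6/23, 19/46) → index 2
j=5: u_5=323/660 ∈ [21/46, 15/23) → index 4
j=6: u_6=383/660 ∈ [21/46, 15/23) → index 4
j=7: u_7=443/660 ∈ [15/23, 33/46) → index 5
j=8: u_8=503/660 ∈ [33/46, 20/23) → index 7
j=9: u_9=563/660 ∈ [33/46, 20/23) → index 7
j=10: u_10=623/660 ∈ [20/23, 22/23) → index 8

0 1 1 2 2 4 4 5 7 7 8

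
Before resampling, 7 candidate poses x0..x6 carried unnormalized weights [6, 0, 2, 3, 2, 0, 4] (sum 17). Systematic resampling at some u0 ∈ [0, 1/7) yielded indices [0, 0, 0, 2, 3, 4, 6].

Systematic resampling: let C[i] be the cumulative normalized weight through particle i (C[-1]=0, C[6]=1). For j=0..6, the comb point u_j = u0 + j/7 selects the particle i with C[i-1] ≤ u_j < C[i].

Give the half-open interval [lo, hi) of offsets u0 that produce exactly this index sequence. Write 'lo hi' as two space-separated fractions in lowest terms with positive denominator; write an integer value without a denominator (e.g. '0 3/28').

0 5/119

C = [6/17, 6/17, 8/17, 11/17, 13/17, 13/17, 1]
j=0 picked index 0: u0 ∈ [0, 6/17)
j=1 picked index 0: u0 ∈ [-1/7, 25/119)
j=2 picked index 0: u0 ∈ [-2/7, 8/119)
j=3 picked index 2: u0 ∈ [-9/119, 5/119)
j=4 picked index 3: u0 ∈ [-12/119, 9/119)
j=5 picked index 4: u0 ∈ [-8/119, 6/119)
j=6 picked index 6: u0 ∈ [-11/119, 1/7)
intersection: [0, 5/119)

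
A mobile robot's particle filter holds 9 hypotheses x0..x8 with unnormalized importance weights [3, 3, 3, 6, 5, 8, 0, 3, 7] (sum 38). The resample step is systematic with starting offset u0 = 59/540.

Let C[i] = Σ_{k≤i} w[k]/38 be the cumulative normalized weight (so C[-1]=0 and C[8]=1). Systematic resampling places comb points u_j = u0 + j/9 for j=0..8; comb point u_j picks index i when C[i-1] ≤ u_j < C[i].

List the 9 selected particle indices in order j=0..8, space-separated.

1 2 3 4 5 5 7 8 8

C = [3/38, 3/19, 9/38, 15/38, 10/19, 14/19, 14/19, 31/38, 1]
j=0: u_0=59/540 ∈ [3/38, 3/19) → index 1
j=1: u_1=119/540 ∈ [3/19, 9/38) → index 2
j=2: u_2=179/540 ∈ [9/38, 15/38) → index 3
j=3: u_3=239/540 ∈ [15/38, 10/19) → index 4
j=4: u_4=299/540 ∈ [10/19, 14/19) → index 5
j=5: u_5=359/540 ∈ [10/19, 14/19) → index 5
j=6: u_6=419/540 ∈ [14/19, 31/38) → index 7
j=7: u_7=479/540 ∈ [31/38, 1) → index 8
j=8: u_8=539/540 ∈ [31/38, 1) → index 8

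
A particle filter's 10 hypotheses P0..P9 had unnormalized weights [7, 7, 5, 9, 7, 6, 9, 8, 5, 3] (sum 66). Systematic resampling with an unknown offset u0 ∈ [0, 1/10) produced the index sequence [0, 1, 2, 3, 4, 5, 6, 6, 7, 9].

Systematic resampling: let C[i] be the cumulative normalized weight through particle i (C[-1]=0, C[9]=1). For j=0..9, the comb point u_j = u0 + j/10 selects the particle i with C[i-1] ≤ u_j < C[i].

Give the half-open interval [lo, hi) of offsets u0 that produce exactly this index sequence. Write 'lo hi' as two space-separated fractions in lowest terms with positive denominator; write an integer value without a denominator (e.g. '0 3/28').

3/55 19/330

C = [7/66, 7/33, 19/66, 14/33, 35/66, 41/66, 25/33, 29/33, 21/22, 1]
j=0 picked index 0: u0 ∈ [0, 7/66)
j=1 picked index 1: u0 ∈ [1/165, 37/330)
j=2 picked index 2: u0 ∈ [2/165, 29/330)
j=3 picked index 3: u0 ∈ [-2/165, 41/330)
j=4 picked index 4: u0 ∈ [4/165, 43/330)
j=5 picked index 5: u0 ∈ [1/33, 4/33)
j=6 picked index 6: u0 ∈ [7/330, 26/165)
j=7 picked index 6: u0 ∈ [-13/165, 19/330)
j=8 picked index 7: u0 ∈ [-7/165, 13/165)
j=9 picked index 9: u0 ∈ [3/55, 1/10)
intersection: [3/55, 19/330)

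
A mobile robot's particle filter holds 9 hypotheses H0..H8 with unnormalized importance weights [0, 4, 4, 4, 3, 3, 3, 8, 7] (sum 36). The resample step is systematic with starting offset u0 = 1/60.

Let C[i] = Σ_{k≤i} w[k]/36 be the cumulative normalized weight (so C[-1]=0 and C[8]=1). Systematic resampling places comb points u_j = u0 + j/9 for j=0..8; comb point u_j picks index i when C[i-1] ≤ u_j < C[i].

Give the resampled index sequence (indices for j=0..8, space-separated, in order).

1 2 3 4 5 6 7 7 8

C = [0, 1/9, 2/9, 1/3, 5/12, 1/2, 7/12, 29/36, 1]
j=0: u_0=1/60 ∈ [0, 1/9) → index 1
j=1: u_1=23/180 ∈ [1/9, 2/9) → index 2
j=2: u_2=43/180 ∈ [2/9, 1/3) → index 3
j=3: u_3=7/20 ∈ [1/3, 5/12) → index 4
j=4: u_4=83/180 ∈ [5/12, 1/2) → index 5
j=5: u_5=103/180 ∈ [1/2, 7/12) → index 6
j=6: u_6=41/60 ∈ [7/12, 29/36) → index 7
j=7: u_7=143/180 ∈ [7/12, 29/36) → index 7
j=8: u_8=163/180 ∈ [29/36, 1) → index 8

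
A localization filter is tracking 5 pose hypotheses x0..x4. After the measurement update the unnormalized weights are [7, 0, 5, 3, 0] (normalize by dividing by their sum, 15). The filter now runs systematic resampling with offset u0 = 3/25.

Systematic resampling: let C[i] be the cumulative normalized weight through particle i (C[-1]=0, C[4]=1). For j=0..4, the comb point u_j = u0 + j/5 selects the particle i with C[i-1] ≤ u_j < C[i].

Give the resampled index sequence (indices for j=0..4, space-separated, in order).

C = [7/15, 7/15, 4/5, 1, 1]
j=0: u_0=3/25 ∈ [0, 7/15) → index 0
j=1: u_1=8/25 ∈ [0, 7/15) → index 0
j=2: u_2=13/25 ∈ [7/15, 4/5) → index 2
j=3: u_3=18/25 ∈ [7/15, 4/5) → index 2
j=4: u_4=23/25 ∈ [4/5, 1) → index 3

0 0 2 2 3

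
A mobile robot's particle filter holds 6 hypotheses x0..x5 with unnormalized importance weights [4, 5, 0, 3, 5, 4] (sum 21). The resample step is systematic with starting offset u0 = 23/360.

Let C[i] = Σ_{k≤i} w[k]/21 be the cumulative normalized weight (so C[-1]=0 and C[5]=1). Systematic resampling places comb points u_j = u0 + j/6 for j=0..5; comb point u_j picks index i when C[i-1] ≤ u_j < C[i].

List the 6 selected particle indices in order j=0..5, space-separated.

C = [4/21, 3/7, 3/7, 4/7, 17/21, 1]
j=0: u_0=23/360 ∈ [0, 4/21) → index 0
j=1: u_1=83/360 ∈ [4/21, 3/7) → index 1
j=2: u_2=143/360 ∈ [4/21, 3/7) → index 1
j=3: u_3=203/360 ∈ [3/7, 4/7) → index 3
j=4: u_4=263/360 ∈ [4/7, 17/21) → index 4
j=5: u_5=323/360 ∈ [17/21, 1) → index 5

0 1 1 3 4 5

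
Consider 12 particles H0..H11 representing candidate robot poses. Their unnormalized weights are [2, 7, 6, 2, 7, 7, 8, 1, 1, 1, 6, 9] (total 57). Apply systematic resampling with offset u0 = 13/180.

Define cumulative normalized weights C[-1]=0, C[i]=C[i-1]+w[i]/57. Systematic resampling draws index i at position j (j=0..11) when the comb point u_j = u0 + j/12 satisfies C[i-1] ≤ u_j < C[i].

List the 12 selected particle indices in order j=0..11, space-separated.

1 1 2 4 4 5 6 6 10 10 11 11

C = [2/57, 3/19, 5/19, 17/57, 8/19, 31/57, 13/19, 40/57, 41/57, 14/19, 16/19, 1]
j=0: u_0=13/180 ∈ [2/57, 3/19) → index 1
j=1: u_1=7/45 ∈ [2/57, 3/19) → index 1
j=2: u_2=43/180 ∈ [3/19, 5/19) → index 2
j=3: u_3=29/90 ∈ [17/57, 8/19) → index 4
j=4: u_4=73/180 ∈ [17/57, 8/19) → index 4
j=5: u_5=22/45 ∈ [8/19, 31/57) → index 5
j=6: u_6=103/180 ∈ [31/57, 13/19) → index 6
j=7: u_7=59/90 ∈ [31/57, 13/19) → index 6
j=8: u_8=133/180 ∈ [14/19, 16/19) → index 10
j=9: u_9=37/45 ∈ [14/19, 16/19) → index 10
j=10: u_10=163/180 ∈ [16/19, 1) → index 11
j=11: u_11=89/90 ∈ [16/19, 1) → index 11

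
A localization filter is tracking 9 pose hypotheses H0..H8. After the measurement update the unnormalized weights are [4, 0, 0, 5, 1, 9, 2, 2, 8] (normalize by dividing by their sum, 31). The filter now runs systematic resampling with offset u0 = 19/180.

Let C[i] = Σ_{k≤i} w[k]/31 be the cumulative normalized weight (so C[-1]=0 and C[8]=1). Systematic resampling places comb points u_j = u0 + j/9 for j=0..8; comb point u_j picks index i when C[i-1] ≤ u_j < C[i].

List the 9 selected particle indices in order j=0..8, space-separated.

0 3 5 5 5 6 8 8 8

C = [4/31, 4/31, 4/31, 9/31, 10/31, 19/31, 21/31, 23/31, 1]
j=0: u_0=19/180 ∈ [0, 4/31) → index 0
j=1: u_1=13/60 ∈ [4/31, 9/31) → index 3
j=2: u_2=59/180 ∈ [10/31, 19/31) → index 5
j=3: u_3=79/180 ∈ [10/31, 19/31) → index 5
j=4: u_4=11/20 ∈ [10/31, 19/31) → index 5
j=5: u_5=119/180 ∈ [19/31, 21/31) → index 6
j=6: u_6=139/180 ∈ [23/31, 1) → index 8
j=7: u_7=53/60 ∈ [23/31, 1) → index 8
j=8: u_8=179/180 ∈ [23/31, 1) → index 8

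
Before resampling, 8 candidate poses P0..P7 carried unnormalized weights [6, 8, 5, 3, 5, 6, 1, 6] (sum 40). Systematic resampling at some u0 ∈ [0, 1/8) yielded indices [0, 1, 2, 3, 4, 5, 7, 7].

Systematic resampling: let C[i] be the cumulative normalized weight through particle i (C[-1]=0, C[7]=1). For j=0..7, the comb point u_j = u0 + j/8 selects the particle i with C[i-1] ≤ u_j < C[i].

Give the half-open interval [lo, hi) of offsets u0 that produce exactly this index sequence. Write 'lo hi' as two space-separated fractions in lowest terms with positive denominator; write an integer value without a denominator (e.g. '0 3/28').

1/10 1/8

C = [3/20, 7/20, 19/40, 11/20, 27/40, 33/40, 17/20, 1]
j=0 picked index 0: u0 ∈ [0, 3/20)
j=1 picked index 1: u0 ∈ [1/40, 9/40)
j=2 picked index 2: u0 ∈ [1/10, 9/40)
j=3 picked index 3: u0 ∈ [1/10, 7/40)
j=4 picked index 4: u0 ∈ [1/20, 7/40)
j=5 picked index 5: u0 ∈ [1/20, 1/5)
j=6 picked index 7: u0 ∈ [1/10, 1/4)
j=7 picked index 7: u0 ∈ [-1/40, 1/8)
intersection: [1/10, 1/8)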